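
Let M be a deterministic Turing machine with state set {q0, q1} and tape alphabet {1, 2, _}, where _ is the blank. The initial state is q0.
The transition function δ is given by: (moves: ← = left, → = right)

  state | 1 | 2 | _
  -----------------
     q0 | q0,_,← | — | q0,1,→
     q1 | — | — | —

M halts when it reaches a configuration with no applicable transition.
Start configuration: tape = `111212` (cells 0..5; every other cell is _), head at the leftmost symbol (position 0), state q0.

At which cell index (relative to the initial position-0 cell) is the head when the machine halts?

3

q0 | ___[1]11212   read 1 → write _, move ←, go to q0
q0 | __[_]_11212   read _ → write 1, move →, go to q0
q0 | __1[_]11212   read _ → write 1, move →, go to q0
q0 | __11[1]1212   read 1 → write _, move ←, go to q0
q0 | __1[1]_1212   read 1 → write _, move ←, go to q0
q0 | __[1]__1212   read 1 → write _, move ←, go to q0
q0 | _[_]___1212   read _ → write 1, move →, go to q0
q0 | _1[_]__1212   read _ → write 1, move →, go to q0
q0 | _11[_]_1212   read _ → write 1, move →, go to q0
q0 | _111[_]1212   read _ → write 1, move →, go to q0
q0 | _1111[1]212   read 1 → write _, move ←, go to q0
q0 | _111[1]_212   read 1 → write _, move ←, go to q0
q0 | _11[1]__212   read 1 → write _, move ←, go to q0
q0 | _1[1]___212   read 1 → write _, move ←, go to q0
q0 | _[1]____212   read 1 → write _, move ←, go to q0
q0 | [_]_____212   read _ → write 1, move →, go to q0
q0 | 1[_]____212   read _ → write 1, move →, go to q0
q0 | 11[_]___212   read _ → write 1, move →, go to q0
q0 | 111[_]__212   read _ → write 1, move →, go to q0
q0 | 1111[_]_212   read _ → write 1, move →, go to q0
q0 | 11111[_]212   read _ → write 1, move →, go to q0
q0 | 111111[2]12
At halt the head is at cell 3.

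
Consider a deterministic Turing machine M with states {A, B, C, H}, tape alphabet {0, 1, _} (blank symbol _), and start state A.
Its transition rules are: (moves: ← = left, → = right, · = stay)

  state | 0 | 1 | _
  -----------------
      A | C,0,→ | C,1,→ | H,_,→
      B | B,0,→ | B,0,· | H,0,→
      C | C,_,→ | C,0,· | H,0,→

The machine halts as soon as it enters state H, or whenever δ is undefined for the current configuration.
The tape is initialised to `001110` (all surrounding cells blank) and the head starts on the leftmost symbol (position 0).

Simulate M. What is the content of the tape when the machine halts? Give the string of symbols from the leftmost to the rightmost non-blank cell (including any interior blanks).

0_____0

state=A head=0 tape=[0]01110__   (A,0)→(C,0,→)
state=C head=1 tape=0[0]1110__   (C,0)→(C,_,→)
state=C head=2 tape=0_[1]110__   (C,1)→(C,0,·)
state=C head=2 tape=0_[0]110__   (C,0)→(C,_,→)
state=C head=3 tape=0__[1]10__   (C,1)→(C,0,·)
state=C head=3 tape=0__[0]10__   (C,0)→(C,_,→)
state=C head=4 tape=0___[1]0__   (C,1)→(C,0,·)
state=C head=4 tape=0___[0]0__   (C,0)→(C,_,→)
state=C head=5 tape=0____[0]__   (C,0)→(C,_,→)
state=C head=6 tape=0_____[_]_   (C,_)→(H,0,→)
state=H head=7 tape=0_____0[_]
The non-blank tape span at halt is 0_____0.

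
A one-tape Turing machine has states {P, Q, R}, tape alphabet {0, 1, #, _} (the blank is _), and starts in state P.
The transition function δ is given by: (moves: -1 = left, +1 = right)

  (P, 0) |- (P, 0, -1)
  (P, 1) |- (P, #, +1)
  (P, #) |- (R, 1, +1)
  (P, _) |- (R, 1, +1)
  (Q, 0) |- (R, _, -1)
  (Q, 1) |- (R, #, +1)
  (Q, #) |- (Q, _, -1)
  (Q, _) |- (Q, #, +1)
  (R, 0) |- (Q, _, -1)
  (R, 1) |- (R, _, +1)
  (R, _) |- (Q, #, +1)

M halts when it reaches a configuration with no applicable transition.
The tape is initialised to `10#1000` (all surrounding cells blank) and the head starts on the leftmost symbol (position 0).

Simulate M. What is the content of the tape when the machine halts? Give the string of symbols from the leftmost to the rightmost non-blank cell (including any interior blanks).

state=P head=0 tape=__[1]0#1000   (P,1)→(P,#,+1)
state=P head=1 tape=__#[0]#1000   (P,0)→(P,0,-1)
state=P head=0 tape=__[#]0#1000   (P,#)→(R,1,+1)
state=R head=1 tape=__1[0]#1000   (R,0)→(Q,_,-1)
state=Q head=0 tape=__[1]_#1000   (Q,1)→(R,#,+1)
state=R head=1 tape=__#[_]#1000   (R,_)→(Q,#,+1)
state=Q head=2 tape=__##[#]1000   (Q,#)→(Q,_,-1)
state=Q head=1 tape=__#[#]_1000   (Q,#)→(Q,_,-1)
state=Q head=0 tape=__[#]__1000   (Q,#)→(Q,_,-1)
state=Q head=-1 tape=_[_]___1000   (Q,_)→(Q,#,+1)
state=Q head=0 tape=_#[_]__1000   (Q,_)→(Q,#,+1)
state=Q head=1 tape=_##[_]_1000   (Q,_)→(Q,#,+1)
state=Q head=2 tape=_###[_]1000   (Q,_)→(Q,#,+1)
state=Q head=3 tape=_####[1]000   (Q,1)→(R,#,+1)
state=R head=4 tape=_#####[0]00   (R,0)→(Q,_,-1)
state=Q head=3 tape=_####[#]_00   (Q,#)→(Q,_,-1)
state=Q head=2 tape=_###[#]__00   (Q,#)→(Q,_,-1)
state=Q head=1 tape=_##[#]___00   (Q,#)→(Q,_,-1)
state=Q head=0 tape=_#[#]____00   (Q,#)→(Q,_,-1)
state=Q head=-1 tape=_[#]_____00   (Q,#)→(Q,_,-1)
state=Q head=-2 tape=[_]______00   (Q,_)→(Q,#,+1)
state=Q head=-1 tape=#[_]_____00   (Q,_)→(Q,#,+1)
state=Q head=0 tape=##[_]____00   (Q,_)→(Q,#,+1)
state=Q head=1 tape=###[_]___00   (Q,_)→(Q,#,+1)
state=Q head=2 tape=####[_]__00   (Q,_)→(Q,#,+1)
state=Q head=3 tape=#####[_]_00   (Q,_)→(Q,#,+1)
state=Q head=4 tape=######[_]00   (Q,_)→(Q,#,+1)
state=Q head=5 tape=#######[0]0   (Q,0)→(R,_,-1)
state=R head=4 tape=######[#]_0
The non-blank tape span at halt is #######_0.

#######_0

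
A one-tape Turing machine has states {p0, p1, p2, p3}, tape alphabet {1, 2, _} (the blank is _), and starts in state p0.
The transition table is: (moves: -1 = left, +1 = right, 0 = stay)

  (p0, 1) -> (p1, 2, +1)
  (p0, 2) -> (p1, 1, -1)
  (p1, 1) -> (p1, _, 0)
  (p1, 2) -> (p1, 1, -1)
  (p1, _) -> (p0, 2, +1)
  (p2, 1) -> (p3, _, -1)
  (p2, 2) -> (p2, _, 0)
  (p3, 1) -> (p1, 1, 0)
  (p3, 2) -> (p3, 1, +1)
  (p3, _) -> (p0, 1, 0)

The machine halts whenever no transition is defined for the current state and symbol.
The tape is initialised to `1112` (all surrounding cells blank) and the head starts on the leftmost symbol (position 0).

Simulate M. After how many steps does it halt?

p0 | _[1]112_   read 1 → write 2, move +1, go to p1
p1 | _2[1]12_   read 1 → write _, move 0, go to p1
p1 | _2[_]12_   read _ → write 2, move +1, go to p0
p0 | _22[1]2_   read 1 → write 2, move +1, go to p1
p1 | _222[2]_   read 2 → write 1, move -1, go to p1
p1 | _22[2]1_   read 2 → write 1, move -1, go to p1
p1 | _2[2]11_   read 2 → write 1, move -1, go to p1
p1 | _[2]111_   read 2 → write 1, move -1, go to p1
p1 | [_]1111_   read _ → write 2, move +1, go to p0
p0 | 2[1]111_   read 1 → write 2, move +1, go to p1
p1 | 22[1]11_   read 1 → write _, move 0, go to p1
p1 | 22[_]11_   read _ → write 2, move +1, go to p0
p0 | 222[1]1_   read 1 → write 2, move +1, go to p1
p1 | 2222[1]_   read 1 → write _, move 0, go to p1
p1 | 2222[_]_   read _ → write 2, move +1, go to p0
p0 | 22222[_]
M halts after 15 transitions.

15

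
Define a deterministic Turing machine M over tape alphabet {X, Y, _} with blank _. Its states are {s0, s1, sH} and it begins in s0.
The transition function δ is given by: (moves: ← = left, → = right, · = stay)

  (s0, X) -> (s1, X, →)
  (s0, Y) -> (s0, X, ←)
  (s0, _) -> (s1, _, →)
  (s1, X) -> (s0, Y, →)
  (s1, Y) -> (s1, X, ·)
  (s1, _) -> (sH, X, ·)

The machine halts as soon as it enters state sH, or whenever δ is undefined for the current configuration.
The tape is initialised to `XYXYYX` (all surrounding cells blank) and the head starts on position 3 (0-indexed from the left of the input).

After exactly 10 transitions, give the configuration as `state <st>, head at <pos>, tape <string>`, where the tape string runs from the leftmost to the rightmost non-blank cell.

s0 | XYX[Y]YX__   read Y → write X, move ←, go to s0
s0 | XY[X]XYX__   read X → write X, move →, go to s1
s1 | XYX[X]YX__   read X → write Y, move →, go to s0
s0 | XYXY[Y]X__   read Y → write X, move ←, go to s0
s0 | XYX[Y]XX__   read Y → write X, move ←, go to s0
s0 | XY[X]XXX__   read X → write X, move →, go to s1
s1 | XYX[X]XX__   read X → write Y, move →, go to s0
s0 | XYXY[X]X__   read X → write X, move →, go to s1
s1 | XYXYX[X]__   read X → write Y, move →, go to s0
s0 | XYXYXY[_]_   read _ → write _, move →, go to s1
s1 | XYXYXY_[_]
After 10 steps: state s1, head at 7, tape XYXYXY.

state s1, head at 7, tape XYXYXY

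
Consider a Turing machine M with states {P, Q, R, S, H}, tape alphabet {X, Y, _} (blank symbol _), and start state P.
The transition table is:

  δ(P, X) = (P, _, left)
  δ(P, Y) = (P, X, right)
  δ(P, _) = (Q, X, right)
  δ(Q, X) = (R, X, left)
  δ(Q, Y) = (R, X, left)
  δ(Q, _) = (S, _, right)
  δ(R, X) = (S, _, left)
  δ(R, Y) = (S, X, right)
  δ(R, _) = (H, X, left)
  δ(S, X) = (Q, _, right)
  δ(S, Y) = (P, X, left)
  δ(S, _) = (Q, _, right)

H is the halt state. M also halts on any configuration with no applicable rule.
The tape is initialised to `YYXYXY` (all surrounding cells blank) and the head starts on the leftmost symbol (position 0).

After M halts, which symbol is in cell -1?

X

state=P head=0 tape=_[Y]YXYXY   (P,Y)→(P,X,right)
state=P head=1 tape=_X[Y]XYXY   (P,Y)→(P,X,right)
state=P head=2 tape=_XX[X]YXY   (P,X)→(P,_,left)
state=P head=1 tape=_X[X]_YXY   (P,X)→(P,_,left)
state=P head=0 tape=_[X]__YXY   (P,X)→(P,_,left)
state=P head=-1 tape=[_]___YXY   (P,_)→(Q,X,right)
state=Q head=0 tape=X[_]__YXY   (Q,_)→(S,_,right)
state=S head=1 tape=X_[_]_YXY   (S,_)→(Q,_,right)
state=Q head=2 tape=X__[_]YXY   (Q,_)→(S,_,right)
state=S head=3 tape=X___[Y]XY   (S,Y)→(P,X,left)
state=P head=2 tape=X__[_]XXY   (P,_)→(Q,X,right)
state=Q head=3 tape=X__X[X]XY   (Q,X)→(R,X,left)
state=R head=2 tape=X__[X]XXY   (R,X)→(S,_,left)
state=S head=1 tape=X_[_]_XXY   (S,_)→(Q,_,right)
state=Q head=2 tape=X__[_]XXY   (Q,_)→(S,_,right)
state=S head=3 tape=X___[X]XY   (S,X)→(Q,_,right)
state=Q head=4 tape=X____[X]Y   (Q,X)→(R,X,left)
state=R head=3 tape=X___[_]XY   (R,_)→(H,X,left)
state=H head=2 tape=X__[_]XXY
Cell -1 holds X when M halts.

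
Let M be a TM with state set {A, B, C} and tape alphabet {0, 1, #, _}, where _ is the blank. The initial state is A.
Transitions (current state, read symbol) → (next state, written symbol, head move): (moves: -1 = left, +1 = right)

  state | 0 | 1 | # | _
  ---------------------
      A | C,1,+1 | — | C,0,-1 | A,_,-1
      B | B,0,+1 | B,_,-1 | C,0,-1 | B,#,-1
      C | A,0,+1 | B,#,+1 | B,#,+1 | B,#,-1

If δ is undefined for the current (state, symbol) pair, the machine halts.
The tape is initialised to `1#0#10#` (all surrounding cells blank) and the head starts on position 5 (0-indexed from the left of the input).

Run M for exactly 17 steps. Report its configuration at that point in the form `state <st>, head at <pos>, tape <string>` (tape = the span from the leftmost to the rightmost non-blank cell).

state=A head=5 tape=1#0#1[0]#__   (A,0)→(C,1,+1)
state=C head=6 tape=1#0#11[#]__   (C,#)→(B,#,+1)
state=B head=7 tape=1#0#11#[_]_   (B,_)→(B,#,-1)
state=B head=6 tape=1#0#11[#]#_   (B,#)→(C,0,-1)
state=C head=5 tape=1#0#1[1]0#_   (C,1)→(B,#,+1)
state=B head=6 tape=1#0#1#[0]#_   (B,0)→(B,0,+1)
state=B head=7 tape=1#0#1#0[#]_   (B,#)→(C,0,-1)
state=C head=6 tape=1#0#1#[0]0_   (C,0)→(A,0,+1)
state=A head=7 tape=1#0#1#0[0]_   (A,0)→(C,1,+1)
state=C head=8 tape=1#0#1#01[_]   (C,_)→(B,#,-1)
state=B head=7 tape=1#0#1#0[1]#   (B,1)→(B,_,-1)
state=B head=6 tape=1#0#1#[0]_#   (B,0)→(B,0,+1)
state=B head=7 tape=1#0#1#0[_]#   (B,_)→(B,#,-1)
state=B head=6 tape=1#0#1#[0]##   (B,0)→(B,0,+1)
state=B head=7 tape=1#0#1#0[#]#   (B,#)→(C,0,-1)
state=C head=6 tape=1#0#1#[0]0#   (C,0)→(A,0,+1)
state=A head=7 tape=1#0#1#0[0]#   (A,0)→(C,1,+1)
state=C head=8 tape=1#0#1#01[#]
After 17 steps: state C, head at 8, tape 1#0#1#01#.

state C, head at 8, tape 1#0#1#01#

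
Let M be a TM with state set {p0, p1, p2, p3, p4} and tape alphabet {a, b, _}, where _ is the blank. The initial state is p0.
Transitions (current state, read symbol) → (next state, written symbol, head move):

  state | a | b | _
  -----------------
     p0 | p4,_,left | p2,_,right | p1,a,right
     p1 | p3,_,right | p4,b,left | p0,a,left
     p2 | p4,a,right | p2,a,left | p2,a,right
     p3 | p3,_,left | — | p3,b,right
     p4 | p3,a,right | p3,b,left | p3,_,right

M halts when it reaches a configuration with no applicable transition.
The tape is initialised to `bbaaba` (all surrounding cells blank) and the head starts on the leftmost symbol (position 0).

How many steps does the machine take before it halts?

14

p0 | _[b]baaba   read b → write _, move right, go to p2
p2 | __[b]aaba   read b → write a, move left, go to p2
p2 | _[_]aaaba   read _ → write a, move right, go to p2
p2 | _a[a]aaba   read a → write a, move right, go to p4
p4 | _aa[a]aba   read a → write a, move right, go to p3
p3 | _aaa[a]ba   read a → write _, move left, go to p3
p3 | _aa[a]_ba   read a → write _, move left, go to p3
p3 | _a[a]__ba   read a → write _, move left, go to p3
p3 | _[a]___ba   read a → write _, move left, go to p3
p3 | [_]____ba   read _ → write b, move right, go to p3
p3 | b[_]___ba   read _ → write b, move right, go to p3
p3 | bb[_]__ba   read _ → write b, move right, go to p3
p3 | bbb[_]_ba   read _ → write b, move right, go to p3
p3 | bbbb[_]ba   read _ → write b, move right, go to p3
p3 | bbbbb[b]a
M halts after 14 transitions.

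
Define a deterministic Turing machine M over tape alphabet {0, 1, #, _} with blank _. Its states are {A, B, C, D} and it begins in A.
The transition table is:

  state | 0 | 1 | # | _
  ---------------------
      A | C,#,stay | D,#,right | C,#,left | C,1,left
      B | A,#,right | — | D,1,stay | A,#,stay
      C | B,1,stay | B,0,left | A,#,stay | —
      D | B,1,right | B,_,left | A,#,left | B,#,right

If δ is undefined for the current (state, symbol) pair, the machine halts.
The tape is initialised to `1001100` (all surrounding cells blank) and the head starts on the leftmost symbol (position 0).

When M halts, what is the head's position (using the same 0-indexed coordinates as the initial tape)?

1

state=A head=0 tape=[1]001100   (A,1)→(D,#,right)
state=D head=1 tape=#[0]01100   (D,0)→(B,1,right)
state=B head=2 tape=#1[0]1100   (B,0)→(A,#,right)
state=A head=3 tape=#1#[1]100   (A,1)→(D,#,right)
state=D head=4 tape=#1##[1]00   (D,1)→(B,_,left)
state=B head=3 tape=#1#[#]_00   (B,#)→(D,1,stay)
state=D head=3 tape=#1#[1]_00   (D,1)→(B,_,left)
state=B head=2 tape=#1[#]__00   (B,#)→(D,1,stay)
state=D head=2 tape=#1[1]__00   (D,1)→(B,_,left)
state=B head=1 tape=#[1]___00
At halt the head is at cell 1.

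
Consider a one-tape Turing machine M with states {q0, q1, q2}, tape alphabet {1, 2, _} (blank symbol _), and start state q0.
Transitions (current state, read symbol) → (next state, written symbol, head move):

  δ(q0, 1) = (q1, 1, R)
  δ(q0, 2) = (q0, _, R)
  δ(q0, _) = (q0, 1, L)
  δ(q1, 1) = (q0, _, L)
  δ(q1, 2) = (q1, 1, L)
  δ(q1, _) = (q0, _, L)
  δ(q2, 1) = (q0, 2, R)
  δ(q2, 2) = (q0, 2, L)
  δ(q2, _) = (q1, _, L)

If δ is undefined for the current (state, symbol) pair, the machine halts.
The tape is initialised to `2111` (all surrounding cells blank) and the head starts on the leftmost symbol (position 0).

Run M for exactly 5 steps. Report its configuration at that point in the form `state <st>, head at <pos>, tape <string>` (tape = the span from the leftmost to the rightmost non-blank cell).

state q0, head at 1, tape 1_1

q0 | [2]111   read 2 → write _, move R, go to q0
q0 | _[1]11   read 1 → write 1, move R, go to q1
q1 | _1[1]1   read 1 → write _, move L, go to q0
q0 | _[1]_1   read 1 → write 1, move R, go to q1
q1 | _1[_]1   read _ → write _, move L, go to q0
q0 | _[1]_1
After 5 steps: state q0, head at 1, tape 1_1.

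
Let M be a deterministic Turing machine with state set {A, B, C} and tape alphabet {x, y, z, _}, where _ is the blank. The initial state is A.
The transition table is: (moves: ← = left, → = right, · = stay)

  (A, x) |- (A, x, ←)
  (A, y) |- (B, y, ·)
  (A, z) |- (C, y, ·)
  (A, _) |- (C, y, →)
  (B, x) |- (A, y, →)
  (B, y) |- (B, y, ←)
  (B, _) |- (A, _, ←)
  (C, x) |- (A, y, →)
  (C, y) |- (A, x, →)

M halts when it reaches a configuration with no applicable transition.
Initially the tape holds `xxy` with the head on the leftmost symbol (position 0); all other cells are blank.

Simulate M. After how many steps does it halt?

state=A head=0 tape=___[x]xy   (A,x)→(A,x,←)
state=A head=-1 tape=__[_]xxy   (A,_)→(C,y,→)
state=C head=0 tape=__y[x]xy   (C,x)→(A,y,→)
state=A head=1 tape=__yy[x]y   (A,x)→(A,x,←)
state=A head=0 tape=__y[y]xy   (A,y)→(B,y,·)
state=B head=0 tape=__y[y]xy   (B,y)→(B,y,←)
state=B head=-1 tape=__[y]yxy   (B,y)→(B,y,←)
state=B head=-2 tape=_[_]yyxy   (B,_)→(A,_,←)
state=A head=-3 tape=[_]_yyxy   (A,_)→(C,y,→)
state=C head=-2 tape=y[_]yyxy
M halts after 9 transitions.

9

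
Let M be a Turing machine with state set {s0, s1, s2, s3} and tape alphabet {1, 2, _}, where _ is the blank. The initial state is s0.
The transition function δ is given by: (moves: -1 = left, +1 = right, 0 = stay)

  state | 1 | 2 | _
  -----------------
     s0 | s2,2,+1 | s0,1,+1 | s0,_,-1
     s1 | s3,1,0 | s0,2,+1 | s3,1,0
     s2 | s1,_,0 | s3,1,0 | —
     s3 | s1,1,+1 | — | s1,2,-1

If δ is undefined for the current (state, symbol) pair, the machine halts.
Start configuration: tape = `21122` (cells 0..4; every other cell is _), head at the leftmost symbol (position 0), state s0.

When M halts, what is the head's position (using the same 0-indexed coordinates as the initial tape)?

5

state=s0 head=0 tape=[2]1122_   (s0,2)→(s0,1,+1)
state=s0 head=1 tape=1[1]122_   (s0,1)→(s2,2,+1)
state=s2 head=2 tape=12[1]22_   (s2,1)→(s1,_,0)
state=s1 head=2 tape=12[_]22_   (s1,_)→(s3,1,0)
state=s3 head=2 tape=12[1]22_   (s3,1)→(s1,1,+1)
state=s1 head=3 tape=121[2]2_   (s1,2)→(s0,2,+1)
state=s0 head=4 tape=1212[2]_   (s0,2)→(s0,1,+1)
state=s0 head=5 tape=12121[_]   (s0,_)→(s0,_,-1)
state=s0 head=4 tape=1212[1]_   (s0,1)→(s2,2,+1)
state=s2 head=5 tape=12122[_]
At halt the head is at cell 5.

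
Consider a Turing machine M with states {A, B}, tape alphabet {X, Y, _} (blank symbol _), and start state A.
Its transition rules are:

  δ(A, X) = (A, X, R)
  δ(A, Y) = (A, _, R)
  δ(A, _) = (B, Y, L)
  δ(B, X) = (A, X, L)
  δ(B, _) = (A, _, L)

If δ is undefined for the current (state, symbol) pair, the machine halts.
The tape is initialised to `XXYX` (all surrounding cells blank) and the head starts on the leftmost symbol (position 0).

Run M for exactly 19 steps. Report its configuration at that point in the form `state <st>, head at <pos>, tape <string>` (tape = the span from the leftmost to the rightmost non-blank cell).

state=A head=0 tape=[X]XYX__   (A,X)→(A,X,R)
state=A head=1 tape=X[X]YX__   (A,X)→(A,X,R)
state=A head=2 tape=XX[Y]X__   (A,Y)→(A,_,R)
state=A head=3 tape=XX_[X]__   (A,X)→(A,X,R)
state=A head=4 tape=XX_X[_]_   (A,_)→(B,Y,L)
state=B head=3 tape=XX_[X]Y_   (B,X)→(A,X,L)
state=A head=2 tape=XX[_]XY_   (A,_)→(B,Y,L)
state=B head=1 tape=X[X]YXY_   (B,X)→(A,X,L)
state=A head=0 tape=[X]XYXY_   (A,X)→(A,X,R)
state=A head=1 tape=X[X]YXY_   (A,X)→(A,X,R)
state=A head=2 tape=XX[Y]XY_   (A,Y)→(A,_,R)
state=A head=3 tape=XX_[X]Y_   (A,X)→(A,X,R)
state=A head=4 tape=XX_X[Y]_   (A,Y)→(A,_,R)
state=A head=5 tape=XX_X_[_]   (A,_)→(B,Y,L)
state=B head=4 tape=XX_X[_]Y   (B,_)→(A,_,L)
state=A head=3 tape=XX_[X]_Y   (A,X)→(A,X,R)
state=A head=4 tape=XX_X[_]Y   (A,_)→(B,Y,L)
state=B head=3 tape=XX_[X]YY   (B,X)→(A,X,L)
state=A head=2 tape=XX[_]XYY   (A,_)→(B,Y,L)
state=B head=1 tape=X[X]YXYY
After 19 steps: state B, head at 1, tape XXYXYY.

state B, head at 1, tape XXYXYY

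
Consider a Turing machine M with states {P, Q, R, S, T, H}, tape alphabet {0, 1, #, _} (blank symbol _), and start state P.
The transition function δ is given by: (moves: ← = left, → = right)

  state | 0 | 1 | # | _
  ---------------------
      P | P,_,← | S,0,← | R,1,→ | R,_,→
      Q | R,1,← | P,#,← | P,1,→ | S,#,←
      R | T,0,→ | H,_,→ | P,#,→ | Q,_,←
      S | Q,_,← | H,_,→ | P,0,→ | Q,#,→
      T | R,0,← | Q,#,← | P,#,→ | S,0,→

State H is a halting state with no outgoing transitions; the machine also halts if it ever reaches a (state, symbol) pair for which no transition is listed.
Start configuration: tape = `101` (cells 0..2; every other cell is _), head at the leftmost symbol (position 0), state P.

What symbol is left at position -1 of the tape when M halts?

#

state=P head=0 tape=___[1]01   (P,1)→(S,0,←)
state=S head=-1 tape=__[_]001   (S,_)→(Q,#,→)
state=Q head=0 tape=__#[0]01   (Q,0)→(R,1,←)
state=R head=-1 tape=__[#]101   (R,#)→(P,#,→)
state=P head=0 tape=__#[1]01   (P,1)→(S,0,←)
state=S head=-1 tape=__[#]001   (S,#)→(P,0,→)
state=P head=0 tape=__0[0]01   (P,0)→(P,_,←)
state=P head=-1 tape=__[0]_01   (P,0)→(P,_,←)
state=P head=-2 tape=_[_]__01   (P,_)→(R,_,→)
state=R head=-1 tape=__[_]_01   (R,_)→(Q,_,←)
state=Q head=-2 tape=_[_]__01   (Q,_)→(S,#,←)
state=S head=-3 tape=[_]#__01   (S,_)→(Q,#,→)
state=Q head=-2 tape=#[#]__01   (Q,#)→(P,1,→)
state=P head=-1 tape=#1[_]_01   (P,_)→(R,_,→)
state=R head=0 tape=#1_[_]01   (R,_)→(Q,_,←)
state=Q head=-1 tape=#1[_]_01   (Q,_)→(S,#,←)
state=S head=-2 tape=#[1]#_01   (S,1)→(H,_,→)
state=H head=-1 tape=#_[#]_01
Cell -1 holds # when M halts.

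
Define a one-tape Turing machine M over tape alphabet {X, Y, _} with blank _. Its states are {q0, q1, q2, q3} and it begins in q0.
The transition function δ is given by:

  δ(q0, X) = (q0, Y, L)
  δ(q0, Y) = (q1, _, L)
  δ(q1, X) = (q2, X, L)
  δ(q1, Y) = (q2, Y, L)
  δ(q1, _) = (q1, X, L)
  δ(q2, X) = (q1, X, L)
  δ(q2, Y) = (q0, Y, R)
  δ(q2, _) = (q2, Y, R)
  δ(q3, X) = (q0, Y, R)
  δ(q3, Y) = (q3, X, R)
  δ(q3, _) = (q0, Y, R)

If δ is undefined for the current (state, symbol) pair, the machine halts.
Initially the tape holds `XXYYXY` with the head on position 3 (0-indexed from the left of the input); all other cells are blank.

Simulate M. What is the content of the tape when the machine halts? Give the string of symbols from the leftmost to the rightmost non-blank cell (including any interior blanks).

q0 | ___XXY[Y]XY   read Y → write _, move L, go to q1
q1 | ___XX[Y]_XY   read Y → write Y, move L, go to q2
q2 | ___X[X]Y_XY   read X → write X, move L, go to q1
q1 | ___[X]XY_XY   read X → write X, move L, go to q2
q2 | __[_]XXY_XY   read _ → write Y, move R, go to q2
q2 | __Y[X]XY_XY   read X → write X, move L, go to q1
q1 | __[Y]XXY_XY   read Y → write Y, move L, go to q2
q2 | _[_]YXXY_XY   read _ → write Y, move R, go to q2
q2 | _Y[Y]XXY_XY   read Y → write Y, move R, go to q0
q0 | _YY[X]XY_XY   read X → write Y, move L, go to q0
q0 | _Y[Y]YXY_XY   read Y → write _, move L, go to q1
q1 | _[Y]_YXY_XY   read Y → write Y, move L, go to q2
q2 | [_]Y_YXY_XY   read _ → write Y, move R, go to q2
q2 | Y[Y]_YXY_XY   read Y → write Y, move R, go to q0
q0 | YY[_]YXY_XY
The non-blank tape span at halt is YY_YXY_XY.

YY_YXY_XY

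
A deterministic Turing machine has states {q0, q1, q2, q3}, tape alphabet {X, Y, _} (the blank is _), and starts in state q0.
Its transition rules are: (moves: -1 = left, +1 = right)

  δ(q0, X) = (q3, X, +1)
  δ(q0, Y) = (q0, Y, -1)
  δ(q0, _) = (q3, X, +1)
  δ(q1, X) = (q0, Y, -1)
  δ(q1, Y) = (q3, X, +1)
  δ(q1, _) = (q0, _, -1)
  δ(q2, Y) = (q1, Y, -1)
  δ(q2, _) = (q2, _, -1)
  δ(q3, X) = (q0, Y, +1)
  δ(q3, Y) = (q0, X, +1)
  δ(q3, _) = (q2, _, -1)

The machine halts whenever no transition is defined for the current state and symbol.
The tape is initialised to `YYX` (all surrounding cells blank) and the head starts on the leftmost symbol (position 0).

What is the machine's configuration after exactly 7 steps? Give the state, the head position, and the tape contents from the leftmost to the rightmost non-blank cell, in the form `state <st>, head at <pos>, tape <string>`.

state=q0 head=0 tape=_[Y]YX_   (q0,Y)→(q0,Y,-1)
state=q0 head=-1 tape=[_]YYX_   (q0,_)→(q3,X,+1)
state=q3 head=0 tape=X[Y]YX_   (q3,Y)→(q0,X,+1)
state=q0 head=1 tape=XX[Y]X_   (q0,Y)→(q0,Y,-1)
state=q0 head=0 tape=X[X]YX_   (q0,X)→(q3,X,+1)
state=q3 head=1 tape=XX[Y]X_   (q3,Y)→(q0,X,+1)
state=q0 head=2 tape=XXX[X]_   (q0,X)→(q3,X,+1)
state=q3 head=3 tape=XXXX[_]
After 7 steps: state q3, head at 3, tape XXXX.

state q3, head at 3, tape XXXX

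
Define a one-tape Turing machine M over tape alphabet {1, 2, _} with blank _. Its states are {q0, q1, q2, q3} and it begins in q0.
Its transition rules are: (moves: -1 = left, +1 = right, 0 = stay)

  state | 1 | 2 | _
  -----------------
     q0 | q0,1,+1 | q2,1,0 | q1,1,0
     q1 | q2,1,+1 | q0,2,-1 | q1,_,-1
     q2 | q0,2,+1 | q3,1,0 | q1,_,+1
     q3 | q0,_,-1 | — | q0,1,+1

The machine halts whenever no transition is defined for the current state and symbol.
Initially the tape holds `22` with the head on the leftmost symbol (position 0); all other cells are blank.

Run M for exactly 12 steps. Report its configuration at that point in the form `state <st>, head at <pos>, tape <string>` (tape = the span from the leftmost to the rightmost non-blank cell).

q0 | [2]2___   read 2 → write 1, move 0, go to q2
q2 | [1]2___   read 1 → write 2, move +1, go to q0
q0 | 2[2]___   read 2 → write 1, move 0, go to q2
q2 | 2[1]___   read 1 → write 2, move +1, go to q0
q0 | 22[_]__   read _ → write 1, move 0, go to q1
q1 | 22[1]__   read 1 → write 1, move +1, go to q2
q2 | 221[_]_   read _ → write _, move +1, go to q1
q1 | 221_[_]   read _ → write _, move -1, go to q1
q1 | 221[_]_   read _ → write _, move -1, go to q1
q1 | 22[1]__   read 1 → write 1, move +1, go to q2
q2 | 221[_]_   read _ → write _, move +1, go to q1
q1 | 221_[_]   read _ → write _, move -1, go to q1
q1 | 221[_]_
After 12 steps: state q1, head at 3, tape 221.

state q1, head at 3, tape 221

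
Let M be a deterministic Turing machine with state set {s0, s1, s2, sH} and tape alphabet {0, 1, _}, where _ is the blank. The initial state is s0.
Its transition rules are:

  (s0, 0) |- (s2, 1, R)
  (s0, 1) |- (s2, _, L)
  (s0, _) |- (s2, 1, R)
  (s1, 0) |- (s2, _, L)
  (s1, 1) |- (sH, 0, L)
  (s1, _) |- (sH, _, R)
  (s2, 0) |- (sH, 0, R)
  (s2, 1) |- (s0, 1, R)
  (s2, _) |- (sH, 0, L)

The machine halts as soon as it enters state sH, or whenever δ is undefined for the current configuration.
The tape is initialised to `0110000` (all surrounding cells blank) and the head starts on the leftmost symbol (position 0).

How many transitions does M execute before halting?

s0 | [0]110000   read 0 → write 1, move R, go to s2
s2 | 1[1]10000   read 1 → write 1, move R, go to s0
s0 | 11[1]0000   read 1 → write _, move L, go to s2
s2 | 1[1]_0000   read 1 → write 1, move R, go to s0
s0 | 11[_]0000   read _ → write 1, move R, go to s2
s2 | 111[0]000   read 0 → write 0, move R, go to sH
sH | 1110[0]00
M halts after 6 transitions.

6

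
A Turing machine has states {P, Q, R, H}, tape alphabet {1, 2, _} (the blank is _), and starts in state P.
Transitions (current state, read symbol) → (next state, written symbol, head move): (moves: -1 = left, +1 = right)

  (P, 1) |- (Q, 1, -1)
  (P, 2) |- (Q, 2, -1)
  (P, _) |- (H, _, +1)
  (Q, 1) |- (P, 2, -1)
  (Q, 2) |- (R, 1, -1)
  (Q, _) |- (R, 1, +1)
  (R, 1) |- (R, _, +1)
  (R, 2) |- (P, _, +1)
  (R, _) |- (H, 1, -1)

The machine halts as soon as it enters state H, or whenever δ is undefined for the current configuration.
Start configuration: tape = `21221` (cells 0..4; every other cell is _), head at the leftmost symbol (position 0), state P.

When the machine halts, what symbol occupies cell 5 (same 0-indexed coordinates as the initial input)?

state=P head=0 tape=_[2]1221_   (P,2)→(Q,2,-1)
state=Q head=-1 tape=[_]21221_   (Q,_)→(R,1,+1)
state=R head=0 tape=1[2]1221_   (R,2)→(P,_,+1)
state=P head=1 tape=1_[1]221_   (P,1)→(Q,1,-1)
state=Q head=0 tape=1[_]1221_   (Q,_)→(R,1,+1)
state=R head=1 tape=11[1]221_   (R,1)→(R,_,+1)
state=R head=2 tape=11_[2]21_   (R,2)→(P,_,+1)
state=P head=3 tape=11__[2]1_   (P,2)→(Q,2,-1)
state=Q head=2 tape=11_[_]21_   (Q,_)→(R,1,+1)
state=R head=3 tape=11_1[2]1_   (R,2)→(P,_,+1)
state=P head=4 tape=11_1_[1]_   (P,1)→(Q,1,-1)
state=Q head=3 tape=11_1[_]1_   (Q,_)→(R,1,+1)
state=R head=4 tape=11_11[1]_   (R,1)→(R,_,+1)
state=R head=5 tape=11_11_[_]   (R,_)→(H,1,-1)
state=H head=4 tape=11_11[_]1
Cell 5 holds 1 when M halts.

1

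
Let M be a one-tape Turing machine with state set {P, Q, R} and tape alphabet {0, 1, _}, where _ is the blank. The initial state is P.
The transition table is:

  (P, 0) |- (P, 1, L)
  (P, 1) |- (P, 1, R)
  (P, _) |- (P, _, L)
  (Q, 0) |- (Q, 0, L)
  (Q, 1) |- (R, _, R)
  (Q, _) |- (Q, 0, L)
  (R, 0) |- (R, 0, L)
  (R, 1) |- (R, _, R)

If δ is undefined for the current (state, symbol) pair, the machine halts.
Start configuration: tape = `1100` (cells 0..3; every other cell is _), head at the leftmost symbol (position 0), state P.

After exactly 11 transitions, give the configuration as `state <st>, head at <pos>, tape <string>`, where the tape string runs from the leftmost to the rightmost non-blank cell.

state P, head at 3, tape 1111

state=P head=0 tape=[1]100_   (P,1)→(P,1,R)
state=P head=1 tape=1[1]00_   (P,1)→(P,1,R)
state=P head=2 tape=11[0]0_   (P,0)→(P,1,L)
state=P head=1 tape=1[1]10_   (P,1)→(P,1,R)
state=P head=2 tape=11[1]0_   (P,1)→(P,1,R)
state=P head=3 tape=111[0]_   (P,0)→(P,1,L)
state=P head=2 tape=11[1]1_   (P,1)→(P,1,R)
state=P head=3 tape=111[1]_   (P,1)→(P,1,R)
state=P head=4 tape=1111[_]   (P,_)→(P,_,L)
state=P head=3 tape=111[1]_   (P,1)→(P,1,R)
state=P head=4 tape=1111[_]   (P,_)→(P,_,L)
state=P head=3 tape=111[1]_
After 11 steps: state P, head at 3, tape 1111.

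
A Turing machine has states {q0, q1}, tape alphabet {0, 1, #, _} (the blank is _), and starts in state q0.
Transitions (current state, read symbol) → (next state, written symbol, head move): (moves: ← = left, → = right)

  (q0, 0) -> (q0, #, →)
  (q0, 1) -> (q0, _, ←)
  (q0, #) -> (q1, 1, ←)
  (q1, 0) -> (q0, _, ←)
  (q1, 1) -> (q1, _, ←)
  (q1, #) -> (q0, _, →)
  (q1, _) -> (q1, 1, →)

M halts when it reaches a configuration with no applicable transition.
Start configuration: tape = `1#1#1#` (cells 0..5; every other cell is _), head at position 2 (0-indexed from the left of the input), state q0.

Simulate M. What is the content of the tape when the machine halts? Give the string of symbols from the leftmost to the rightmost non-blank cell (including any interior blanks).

11111__#

q0 | __1#[1]#1#   read 1 → write _, move ←, go to q0
q0 | __1[#]_#1#   read # → write 1, move ←, go to q1
q1 | __[1]1_#1#   read 1 → write _, move ←, go to q1
q1 | _[_]_1_#1#   read _ → write 1, move →, go to q1
q1 | _1[_]1_#1#   read _ → write 1, move →, go to q1
q1 | _11[1]_#1#   read 1 → write _, move ←, go to q1
q1 | _1[1]__#1#   read 1 → write _, move ←, go to q1
q1 | _[1]___#1#   read 1 → write _, move ←, go to q1
q1 | [_]____#1#   read _ → write 1, move →, go to q1
q1 | 1[_]___#1#   read _ → write 1, move →, go to q1
q1 | 11[_]__#1#   read _ → write 1, move →, go to q1
q1 | 111[_]_#1#   read _ → write 1, move →, go to q1
q1 | 1111[_]#1#   read _ → write 1, move →, go to q1
q1 | 11111[#]1#   read # → write _, move →, go to q0
q0 | 11111_[1]#   read 1 → write _, move ←, go to q0
q0 | 11111[_]_#
The non-blank tape span at halt is 11111__#.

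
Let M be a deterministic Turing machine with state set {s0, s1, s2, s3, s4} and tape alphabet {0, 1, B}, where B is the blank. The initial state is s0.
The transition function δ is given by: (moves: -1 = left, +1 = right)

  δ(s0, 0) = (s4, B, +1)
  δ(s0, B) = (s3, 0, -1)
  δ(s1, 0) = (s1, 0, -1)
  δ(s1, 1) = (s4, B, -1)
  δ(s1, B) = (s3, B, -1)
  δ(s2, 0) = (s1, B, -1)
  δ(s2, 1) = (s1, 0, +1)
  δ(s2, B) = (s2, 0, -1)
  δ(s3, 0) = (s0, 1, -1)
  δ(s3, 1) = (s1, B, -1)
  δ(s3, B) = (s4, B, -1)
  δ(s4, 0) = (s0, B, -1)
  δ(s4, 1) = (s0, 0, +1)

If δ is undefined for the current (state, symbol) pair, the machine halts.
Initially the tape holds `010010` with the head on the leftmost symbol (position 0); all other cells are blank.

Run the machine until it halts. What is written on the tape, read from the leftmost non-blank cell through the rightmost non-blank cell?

010B10

state=s0 head=0 tape=BB[0]10010   (s0,0)→(s4,B,+1)
state=s4 head=1 tape=BBB[1]0010   (s4,1)→(s0,0,+1)
state=s0 head=2 tape=BBB0[0]010   (s0,0)→(s4,B,+1)
state=s4 head=3 tape=BBB0B[0]10   (s4,0)→(s0,B,-1)
state=s0 head=2 tape=BBB0[B]B10   (s0,B)→(s3,0,-1)
state=s3 head=1 tape=BBB[0]0B10   (s3,0)→(s0,1,-1)
state=s0 head=0 tape=BB[B]10B10   (s0,B)→(s3,0,-1)
state=s3 head=-1 tape=B[B]010B10   (s3,B)→(s4,B,-1)
state=s4 head=-2 tape=[B]B010B10
The non-blank tape span at halt is 010B10.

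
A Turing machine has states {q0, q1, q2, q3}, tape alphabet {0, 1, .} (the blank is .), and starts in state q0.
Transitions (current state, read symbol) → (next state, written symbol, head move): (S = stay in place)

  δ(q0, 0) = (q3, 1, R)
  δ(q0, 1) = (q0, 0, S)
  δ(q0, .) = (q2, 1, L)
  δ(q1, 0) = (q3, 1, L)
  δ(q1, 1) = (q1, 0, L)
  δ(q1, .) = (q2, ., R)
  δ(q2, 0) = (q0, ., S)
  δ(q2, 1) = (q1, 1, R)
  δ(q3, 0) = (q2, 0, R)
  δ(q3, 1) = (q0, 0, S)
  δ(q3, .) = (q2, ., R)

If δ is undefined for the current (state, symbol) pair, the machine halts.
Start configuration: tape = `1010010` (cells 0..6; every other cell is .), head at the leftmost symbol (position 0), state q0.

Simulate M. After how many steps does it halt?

state=q0 head=0 tape=[1]010010..   (q0,1)→(q0,0,S)
state=q0 head=0 tape=[0]010010..   (q0,0)→(q3,1,R)
state=q3 head=1 tape=1[0]10010..   (q3,0)→(q2,0,R)
state=q2 head=2 tape=10[1]0010..   (q2,1)→(q1,1,R)
state=q1 head=3 tape=101[0]010..   (q1,0)→(q3,1,L)
state=q3 head=2 tape=10[1]1010..   (q3,1)→(q0,0,S)
state=q0 head=2 tape=10[0]1010..   (q0,0)→(q3,1,R)
state=q3 head=3 tape=101[1]010..   (q3,1)→(q0,0,S)
state=q0 head=3 tape=101[0]010..   (q0,0)→(q3,1,R)
state=q3 head=4 tape=1011[0]10..   (q3,0)→(q2,0,R)
state=q2 head=5 tape=10110[1]0..   (q2,1)→(q1,1,R)
state=q1 head=6 tape=101101[0]..   (q1,0)→(q3,1,L)
state=q3 head=5 tape=10110[1]1..   (q3,1)→(q0,0,S)
state=q0 head=5 tape=10110[0]1..   (q0,0)→(q3,1,R)
state=q3 head=6 tape=101101[1]..   (q3,1)→(q0,0,S)
state=q0 head=6 tape=101101[0]..   (q0,0)→(q3,1,R)
state=q3 head=7 tape=1011011[.].   (q3,.)→(q2,.,R)
state=q2 head=8 tape=1011011.[.]
M halts after 17 transitions.

17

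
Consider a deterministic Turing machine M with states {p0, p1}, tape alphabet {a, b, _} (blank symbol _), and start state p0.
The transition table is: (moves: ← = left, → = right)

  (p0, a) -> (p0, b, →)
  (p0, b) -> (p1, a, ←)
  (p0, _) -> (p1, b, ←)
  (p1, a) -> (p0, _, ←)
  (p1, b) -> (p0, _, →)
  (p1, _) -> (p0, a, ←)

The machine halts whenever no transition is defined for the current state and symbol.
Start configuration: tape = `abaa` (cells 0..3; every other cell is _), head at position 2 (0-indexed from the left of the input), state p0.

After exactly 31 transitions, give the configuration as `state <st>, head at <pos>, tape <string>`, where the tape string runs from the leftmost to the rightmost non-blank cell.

state=p0 head=2 tape=ab[a]a____   (p0,a)→(p0,b,→)
state=p0 head=3 tape=abb[a]____   (p0,a)→(p0,b,→)
state=p0 head=4 tape=abbb[_]___   (p0,_)→(p1,b,←)
state=p1 head=3 tape=abb[b]b___   (p1,b)→(p0,_,→)
state=p0 head=4 tape=abb_[b]___   (p0,b)→(p1,a,←)
state=p1 head=3 tape=abb[_]a___   (p1,_)→(p0,a,←)
state=p0 head=2 tape=ab[b]aa___   (p0,b)→(p1,a,←)
state=p1 head=1 tape=a[b]aaa___   (p1,b)→(p0,_,→)
state=p0 head=2 tape=a_[a]aa___   (p0,a)→(p0,b,→)
state=p0 head=3 tape=a_b[a]a___   (p0,a)→(p0,b,→)
state=p0 head=4 tape=a_bb[a]___   (p0,a)→(p0,b,→)
state=p0 head=5 tape=a_bbb[_]__   (p0,_)→(p1,b,←)
state=p1 head=4 tape=a_bb[b]b__   (p1,b)→(p0,_,→)
state=p0 head=5 tape=a_bb_[b]__   (p0,b)→(p1,a,←)
state=p1 head=4 tape=a_bb[_]a__   (p1,_)→(p0,a,←)
state=p0 head=3 tape=a_b[b]aa__   (p0,b)→(p1,a,←)
state=p1 head=2 tape=a_[b]aaa__   (p1,b)→(p0,_,→)
state=p0 head=3 tape=a__[a]aa__   (p0,a)→(p0,b,→)
state=p0 head=4 tape=a__b[a]a__   (p0,a)→(p0,b,→)
state=p0 head=5 tape=a__bb[a]__   (p0,a)→(p0,b,→)
state=p0 head=6 tape=a__bbb[_]_   (p0,_)→(p1,b,←)
state=p1 head=5 tape=a__bb[b]b_   (p1,b)→(p0,_,→)
state=p0 head=6 tape=a__bb_[b]_   (p0,b)→(p1,a,←)
state=p1 head=5 tape=a__bb[_]a_   (p1,_)→(p0,a,←)
state=p0 head=4 tape=a__b[b]aa_   (p0,b)→(p1,a,←)
state=p1 head=3 tape=a__[b]aaa_   (p1,b)→(p0,_,→)
state=p0 head=4 tape=a___[a]aa_   (p0,a)→(p0,b,→)
state=p0 head=5 tape=a___b[a]a_   (p0,a)→(p0,b,→)
state=p0 head=6 tape=a___bb[a]_   (p0,a)→(p0,b,→)
state=p0 head=7 tape=a___bbb[_]   (p0,_)→(p1,b,←)
state=p1 head=6 tape=a___bb[b]b   (p1,b)→(p0,_,→)
state=p0 head=7 tape=a___bb_[b]
After 31 steps: state p0, head at 7, tape a___bb_b.

state p0, head at 7, tape a___bb_b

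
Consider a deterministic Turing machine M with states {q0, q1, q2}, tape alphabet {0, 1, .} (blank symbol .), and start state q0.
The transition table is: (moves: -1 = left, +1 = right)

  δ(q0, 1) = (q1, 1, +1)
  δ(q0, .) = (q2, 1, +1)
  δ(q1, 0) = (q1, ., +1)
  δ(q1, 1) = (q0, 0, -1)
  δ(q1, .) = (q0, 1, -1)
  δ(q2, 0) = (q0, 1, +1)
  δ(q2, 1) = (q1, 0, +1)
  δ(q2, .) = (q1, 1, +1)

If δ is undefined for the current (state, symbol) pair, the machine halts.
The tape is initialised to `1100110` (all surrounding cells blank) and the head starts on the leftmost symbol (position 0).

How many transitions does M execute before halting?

15

q0 | [1]100110..   read 1 → write 1, move +1, go to q1
q1 | 1[1]00110..   read 1 → write 0, move -1, go to q0
q0 | [1]000110..   read 1 → write 1, move +1, go to q1
q1 | 1[0]00110..   read 0 → write ., move +1, go to q1
q1 | 1.[0]0110..   read 0 → write ., move +1, go to q1
q1 | 1..[0]110..   read 0 → write ., move +1, go to q1
q1 | 1...[1]10..   read 1 → write 0, move -1, go to q0
q0 | 1..[.]010..   read . → write 1, move +1, go to q2
q2 | 1..1[0]10..   read 0 → write 1, move +1, go to q0
q0 | 1..11[1]0..   read 1 → write 1, move +1, go to q1
q1 | 1..111[0]..   read 0 → write ., move +1, go to q1
q1 | 1..111.[.].   read . → write 1, move -1, go to q0
q0 | 1..111[.]1.   read . → write 1, move +1, go to q2
q2 | 1..1111[1].   read 1 → write 0, move +1, go to q1
q1 | 1..11110[.]   read . → write 1, move -1, go to q0
q0 | 1..1111[0]1
M halts after 15 transitions.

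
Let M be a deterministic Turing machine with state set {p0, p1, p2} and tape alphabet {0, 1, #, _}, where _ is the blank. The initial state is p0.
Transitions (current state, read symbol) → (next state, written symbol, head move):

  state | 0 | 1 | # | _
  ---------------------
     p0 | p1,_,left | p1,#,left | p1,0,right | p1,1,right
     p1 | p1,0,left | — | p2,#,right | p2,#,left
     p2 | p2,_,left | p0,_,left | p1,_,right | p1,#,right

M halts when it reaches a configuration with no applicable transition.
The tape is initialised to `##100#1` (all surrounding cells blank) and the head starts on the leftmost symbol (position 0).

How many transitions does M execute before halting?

24

p0 | _[#]#100#1   read # → write 0, move right, go to p1
p1 | _0[#]100#1   read # → write #, move right, go to p2
p2 | _0#[1]00#1   read 1 → write _, move left, go to p0
p0 | _0[#]_00#1   read # → write 0, move right, go to p1
p1 | _00[_]00#1   read _ → write #, move left, go to p2
p2 | _0[0]#00#1   read 0 → write _, move left, go to p2
p2 | _[0]_#00#1   read 0 → write _, move left, go to p2
p2 | [_]__#00#1   read _ → write #, move right, go to p1
p1 | #[_]_#00#1   read _ → write #, move left, go to p2
p2 | [#]#_#00#1   read # → write _, move right, go to p1
p1 | _[#]_#00#1   read # → write #, move right, go to p2
p2 | _#[_]#00#1   read _ → write #, move right, go to p1
p1 | _##[#]00#1   read # → write #, move right, go to p2
p2 | _###[0]0#1   read 0 → write _, move left, go to p2
p2 | _##[#]_0#1   read # → write _, move right, go to p1
p1 | _##_[_]0#1   read _ → write #, move left, go to p2
p2 | _##[_]#0#1   read _ → write #, move right, go to p1
p1 | _###[#]0#1   read # → write #, move right, go to p2
p2 | _####[0]#1   read 0 → write _, move left, go to p2
p2 | _###[#]_#1   read # → write _, move right, go to p1
p1 | _###_[_]#1   read _ → write #, move left, go to p2
p2 | _###[_]##1   read _ → write #, move right, go to p1
p1 | _####[#]#1   read # → write #, move right, go to p2
p2 | _#####[#]1   read # → write _, move right, go to p1
p1 | _#####_[1]
M halts after 24 transitions.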